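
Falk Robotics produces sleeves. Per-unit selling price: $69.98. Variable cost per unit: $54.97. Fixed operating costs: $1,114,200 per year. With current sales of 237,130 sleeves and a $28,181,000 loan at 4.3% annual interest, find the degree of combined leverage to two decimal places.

Contribution at this volume is 237,130 × $15.01 = $3,559,321.30.
Operating income = contribution − fixed costs = $3,559,321.30 − $1,114,200 = $2,445,121.30. Interest = $1,211,783.00.
DOL = $3,559,321.30 ÷ $2,445,121.30 = 1.4557; DFL = $2,445,121.30 ÷ $1,233,338.30 = 1.9825.
Combined leverage = 1.4557 × 1.9825 = 2.8859.

2.89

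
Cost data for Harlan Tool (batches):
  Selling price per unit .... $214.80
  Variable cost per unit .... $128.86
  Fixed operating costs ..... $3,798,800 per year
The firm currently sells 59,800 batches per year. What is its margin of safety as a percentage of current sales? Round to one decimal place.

Each unit contributes $214.80 − $128.86 = $85.94. Break-even units = $3,798,800 ÷ $85.94 = 44,202.93; break-even revenue = 44,202.93 × $214.80 = $9,494,789.85.
Current sales = 59,800 × $214.80 = $12,845,040.00.
Margin of safety = ($12,845,040.00 − $9,494,789.85) ÷ $12,845,040.00 = 26.1%.

26.1%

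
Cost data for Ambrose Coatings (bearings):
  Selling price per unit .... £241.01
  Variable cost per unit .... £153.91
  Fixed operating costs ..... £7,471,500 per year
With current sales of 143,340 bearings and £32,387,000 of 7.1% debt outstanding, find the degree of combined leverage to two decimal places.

4.60

At 143,340 units, contribution = 143,340 × £87.10 = £12,484,914.00.
EBIT = £12,484,914.00 − £7,471,500 = £5,013,414.00. Interest = £2,299,477.00, so EBIT − I = £2,713,937.00.
DCL = contribution ÷ (EBIT − I) = £12,484,914.00 ÷ £2,713,937.00 = 4.6003.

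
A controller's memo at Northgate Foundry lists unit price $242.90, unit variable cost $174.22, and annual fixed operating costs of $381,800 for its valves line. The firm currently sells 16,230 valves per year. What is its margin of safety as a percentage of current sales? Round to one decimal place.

Contribution margin per unit = $242.90 − $174.22 = $68.68. Break-even units = $381,800 ÷ $68.68 = 5,559.11; break-even revenue = 5,559.11 × $242.90 = $1,350,308.97.
Actual sales revenue = 16,230 × $242.90 = $3,942,267.00.
Margin of safety = ($3,942,267.00 − $1,350,308.97) ÷ $3,942,267.00 = 65.7%.

65.7%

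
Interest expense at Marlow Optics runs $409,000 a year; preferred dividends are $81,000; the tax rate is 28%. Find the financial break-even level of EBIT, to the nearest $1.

Grossing the preferred dividend up to pre-tax terms: $81,000 / (1 − 0.28) = $112,500.00.
EPS = 0 when EBIT covers interest plus the pre-tax preferred burden: $409,000 + $112,500.00 = $521,500.00.

$521,500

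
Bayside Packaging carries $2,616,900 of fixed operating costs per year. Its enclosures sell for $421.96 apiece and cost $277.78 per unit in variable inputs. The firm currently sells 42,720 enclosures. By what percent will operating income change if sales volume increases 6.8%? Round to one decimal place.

+11.8%

Total contribution margin = 42,720 × $144.18 = $6,159,369.60.
EBIT = $6,159,369.60 − $2,616,900 = $3,542,469.60.
Degree of operating leverage = $6,159,369.60 / $3,542,469.60 = 1.7387.
Operating income changes by 1.7387 × +6.8% = +11.8%.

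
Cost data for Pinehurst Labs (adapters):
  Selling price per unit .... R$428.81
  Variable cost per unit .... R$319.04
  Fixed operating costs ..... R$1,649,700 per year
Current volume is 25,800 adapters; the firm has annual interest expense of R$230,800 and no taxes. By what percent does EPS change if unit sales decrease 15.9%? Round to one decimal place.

-47.3%

Total contribution margin = 25,800 × R$109.77 = R$2,832,066.00.
EBIT = R$2,832,066.00 − R$1,649,700 = R$1,182,366.00.
Interest = R$230,800.00, so EBIT − I = R$951,566.00.
Degree of combined leverage = contribution ÷ (EBIT − I) = R$2,832,066.00 ÷ R$951,566.00 = 2.9762.
%ΔEPS = DCL × %ΔSales = 2.9762 × -15.9% = -47.3%.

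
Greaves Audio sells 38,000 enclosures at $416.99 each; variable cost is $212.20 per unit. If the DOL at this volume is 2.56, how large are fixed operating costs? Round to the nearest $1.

$4,742,168

Total contribution margin = 38,000 × $204.79 = $7,782,020.00.
Since DOL = CM ÷ EBIT, EBIT = $7,782,020.00 ÷ 2.56 = $3,039,851.56.
And FC = contribution − EBIT = $7,782,020.00 − $3,039,851.56 = $4,742,168.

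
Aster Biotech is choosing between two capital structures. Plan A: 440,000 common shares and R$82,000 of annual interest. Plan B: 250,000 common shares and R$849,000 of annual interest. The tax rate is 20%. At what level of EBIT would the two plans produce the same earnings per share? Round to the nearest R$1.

R$1,858,211

Set EPS_A = EPS_B: (EBIT − R$82,000)(1 − 0.20) ÷ 440,000 = (EBIT − R$849,000)(1 − 0.20) ÷ 250,000.
Cancelling (1 − t) and cross-multiplying: 250,000·(EBIT − 82,000) = 440,000·(EBIT − 849,000).
EBIT × (440,000 − 250,000) = 849,000 × 440,000 − 82,000 × 250,000 = 353,060,000,000, so EBIT = 353,060,000,000 ÷ 190,000 = 1,858,210.53.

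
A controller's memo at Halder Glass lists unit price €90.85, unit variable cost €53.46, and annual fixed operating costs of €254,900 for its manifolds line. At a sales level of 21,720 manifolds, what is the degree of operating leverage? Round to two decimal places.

1.46

Total contribution margin = 21,720 × €37.39 = €812,110.80.
Subtracting fixed costs: EBIT = €812,110.80 − €254,900 = €557,210.80.
DOL = contribution ÷ EBIT = €812,110.80 ÷ €557,210.80 = 1.4575.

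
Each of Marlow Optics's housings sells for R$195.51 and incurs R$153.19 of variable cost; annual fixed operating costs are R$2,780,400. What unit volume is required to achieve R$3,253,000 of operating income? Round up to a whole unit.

Contribution margin per unit = R$195.51 − R$153.19 = R$42.32.
Required volume = (fixed costs + target profit) ÷ CM = (R$2,780,400 + R$3,253,000) ÷ R$42.32 = 142,566.16, so 142,567 housings.

142,567 housings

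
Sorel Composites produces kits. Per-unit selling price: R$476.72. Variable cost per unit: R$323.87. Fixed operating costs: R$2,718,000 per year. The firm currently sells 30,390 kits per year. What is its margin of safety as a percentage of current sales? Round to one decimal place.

41.5%

Contribution margin per unit = R$476.72 − R$323.87 = R$152.85. Break-even units = R$2,718,000 ÷ R$152.85 = 17,782.14; break-even revenue = 17,782.14 × R$476.72 = R$8,477,101.47.
Current sales = 30,390 × R$476.72 = R$14,487,520.80.
Margin of safety = (R$14,487,520.80 − R$8,477,101.47) ÷ R$14,487,520.80 = 41.5%.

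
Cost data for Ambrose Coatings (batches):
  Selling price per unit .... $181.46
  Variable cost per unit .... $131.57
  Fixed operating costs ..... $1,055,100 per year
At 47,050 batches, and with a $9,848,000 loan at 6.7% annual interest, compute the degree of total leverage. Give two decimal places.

Contribution at this volume is 47,050 × $49.89 = $2,347,324.50.
EBIT = $2,347,324.50 − $1,055,100 = $1,292,224.50. Interest = $659,816.00.
DOL = $2,347,324.50 ÷ $1,292,224.50 = 1.8165; DFL = $1,292,224.50 ÷ $632,408.50 = 2.0433.
Combined leverage = 1.8165 × 2.0433 = 3.7117.

3.71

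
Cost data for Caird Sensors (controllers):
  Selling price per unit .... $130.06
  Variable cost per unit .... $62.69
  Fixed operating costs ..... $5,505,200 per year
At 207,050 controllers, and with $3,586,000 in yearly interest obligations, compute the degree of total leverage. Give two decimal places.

Total contribution margin = 207,050 × $67.37 = $13,948,958.50.
Subtracting fixed costs: EBIT = $13,948,958.50 − $5,505,200 = $8,443,758.50. Interest = $3,586,000.00.
DOL = $13,948,958.50 ÷ $8,443,758.50 = 1.6520; DFL = $8,443,758.50 ÷ $4,857,758.50 = 1.7382.
Combined leverage = 1.6520 × 1.7382 = 2.8715.

2.87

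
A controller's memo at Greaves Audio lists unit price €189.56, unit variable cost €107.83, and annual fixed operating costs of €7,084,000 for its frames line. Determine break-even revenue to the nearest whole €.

CM per unit = €189.56 − €107.83 = €81.73; CM ratio = €81.73 / €189.56 = 0.4312.
Break-even revenue = fixed costs × price ÷ CM = €7,084,000 × €189.56 ÷ €81.73 = €16,430,234.

€16,430,234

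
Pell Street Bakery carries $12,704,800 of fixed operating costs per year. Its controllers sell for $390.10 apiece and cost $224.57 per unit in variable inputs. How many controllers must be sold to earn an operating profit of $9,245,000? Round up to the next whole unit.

132,604 controllers

Each unit contributes $390.10 − $224.57 = $165.53.
Units = (FC + target) / CM = ($12,704,800 + $9,245,000) / $165.53 = 132,603.15, so 132,604 controllers.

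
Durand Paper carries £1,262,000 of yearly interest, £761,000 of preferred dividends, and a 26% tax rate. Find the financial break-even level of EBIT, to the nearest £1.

£2,290,378

Preferred dividends are paid after tax, so their pre-tax equivalent is £761,000 ÷ (1 − 0.26) = £1,028,378.38.
Financial break-even EBIT = interest + D_p ÷ (1 − t) = £1,262,000 + £1,028,378.38 = £2,290,378.38.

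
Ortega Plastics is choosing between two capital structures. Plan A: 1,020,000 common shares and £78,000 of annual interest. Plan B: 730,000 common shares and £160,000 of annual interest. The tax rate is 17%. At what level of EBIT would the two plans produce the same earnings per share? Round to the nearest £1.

Set EPS_A = EPS_B: (EBIT − £78,000)(1 − 0.17) ÷ 1,020,000 = (EBIT − £160,000)(1 − 0.17) ÷ 730,000.
The (1 − t) factor cancels: (EBIT − 78,000) × 730,000 = (EBIT − 160,000) × 1,020,000.
EBIT × (1,020,000 − 730,000) = 160,000 × 1,020,000 − 78,000 × 730,000 = 106,260,000,000, so EBIT = 106,260,000,000 ÷ 290,000 = 366,413.79.

£366,414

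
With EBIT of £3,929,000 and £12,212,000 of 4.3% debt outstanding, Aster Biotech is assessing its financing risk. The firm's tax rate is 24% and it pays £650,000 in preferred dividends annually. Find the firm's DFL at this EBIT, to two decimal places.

1.54

Annual interest charges come to £525,116.00.
Preferred dividends grossed up pre-tax: £650,000 / (1 − 0.24) = £855,263.16.
DFL = EBIT ÷ [EBIT − I − D_p/(1−t)] = £3,929,000 ÷ [£3,929,000 − £525,116.00 − £855,263.16] = £3,929,000 ÷ £2,548,620.84 = 1.5416.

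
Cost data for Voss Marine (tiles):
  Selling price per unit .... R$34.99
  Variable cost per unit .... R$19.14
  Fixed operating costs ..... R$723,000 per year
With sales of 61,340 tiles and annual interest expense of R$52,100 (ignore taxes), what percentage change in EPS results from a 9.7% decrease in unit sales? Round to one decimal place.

-47.8%

Total contribution margin = 61,340 × R$15.85 = R$972,239.00.
Operating income = contribution − fixed costs = R$972,239.00 − R$723,000 = R$249,239.00.
After interest of R$52,100.00, pre-tax earnings = R$197,139.00.
Degree of combined leverage = contribution ÷ (EBIT − I) = R$972,239.00 ÷ R$197,139.00 = 4.9317.
EPS therefore changes by 4.9317 × (-9.7%) = -47.8%.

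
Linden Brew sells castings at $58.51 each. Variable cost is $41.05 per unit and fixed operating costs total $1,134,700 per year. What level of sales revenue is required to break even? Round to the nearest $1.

$3,802,480

Contribution margin per unit = $58.51 − $41.05 = $17.46, a CM ratio of $17.46 ÷ $58.51 = 0.2984.
Break-even revenue = fixed costs × price ÷ CM = $1,134,700 × $58.51 ÷ $17.46 = $3,802,480.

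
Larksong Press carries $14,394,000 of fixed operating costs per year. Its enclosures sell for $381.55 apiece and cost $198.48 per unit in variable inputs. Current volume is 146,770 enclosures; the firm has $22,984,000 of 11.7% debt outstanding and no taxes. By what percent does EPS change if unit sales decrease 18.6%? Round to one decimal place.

-51.1%

Contribution at this volume is 146,770 × $183.07 = $26,869,183.90.
EBIT = $26,869,183.90 − $14,394,000 = $12,475,183.90.
After interest of $2,689,128.00, pre-tax earnings = $9,786,055.90.
DCL = total CM / (EBIT − I) = $26,869,183.90 / $9,786,055.90 = 2.7457.
%ΔEPS = DCL × %ΔSales = 2.7457 × -18.6% = -51.1%.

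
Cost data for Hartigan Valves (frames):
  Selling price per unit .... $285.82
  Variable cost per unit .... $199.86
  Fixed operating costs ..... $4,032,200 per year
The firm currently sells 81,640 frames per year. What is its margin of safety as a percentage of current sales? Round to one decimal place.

42.5%

Each unit contributes $285.82 − $199.86 = $85.96. Break-even units = $4,032,200 ÷ $85.96 = 46,907.86; break-even revenue = 46,907.86 × $285.82 = $13,407,205.72.
Current sales = 81,640 × $285.82 = $23,334,344.80.
Margin of safety = ($23,334,344.80 − $13,407,205.72) ÷ $23,334,344.80 = 42.5%.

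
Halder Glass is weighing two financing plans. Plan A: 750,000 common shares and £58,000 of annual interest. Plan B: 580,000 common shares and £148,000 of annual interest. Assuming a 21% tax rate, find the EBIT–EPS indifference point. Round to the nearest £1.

At indifference, (EBIT − 58,000)(1 − t)/750,000 = (EBIT − 148,000)(1 − t)/580,000.
The (1 − t) factor cancels: (EBIT − 58,000) × 580,000 = (EBIT − 148,000) × 750,000.
EBIT × (750,000 − 580,000) = 148,000 × 750,000 − 58,000 × 580,000 = 77,360,000,000, so EBIT = 77,360,000,000 ÷ 170,000 = 455,058.82.

£455,059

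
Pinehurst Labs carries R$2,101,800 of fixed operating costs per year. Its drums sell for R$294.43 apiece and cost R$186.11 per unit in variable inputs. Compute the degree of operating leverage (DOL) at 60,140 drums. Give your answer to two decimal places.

1.48

At 60,140 units, contribution = 60,140 × R$108.32 = R$6,514,364.80.
EBIT = R$6,514,364.80 − R$2,101,800 = R$4,412,564.80.
Degree of operating leverage = R$6,514,364.80 / R$4,412,564.80 = 1.4763.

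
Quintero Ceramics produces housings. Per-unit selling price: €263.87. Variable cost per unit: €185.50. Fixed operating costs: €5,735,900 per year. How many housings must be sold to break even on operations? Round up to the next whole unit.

73,190 housings

Each unit contributes €263.87 − €185.50 = €78.37.
Units to break even: €5,735,900 ÷ €78.37 = 73,190.00, rounded up to 73,190.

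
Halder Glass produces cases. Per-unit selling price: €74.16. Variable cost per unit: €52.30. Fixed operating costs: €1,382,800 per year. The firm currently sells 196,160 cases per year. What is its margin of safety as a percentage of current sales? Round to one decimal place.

Contribution margin per unit = €74.16 − €52.30 = €21.86. Break-even units = €1,382,800 ÷ €21.86 = 63,257.09; break-even revenue = 63,257.09 × €74.16 = €4,691,145.84.
Actual sales revenue = 196,160 × €74.16 = €14,547,225.60.
Margin of safety = (€14,547,225.60 − €4,691,145.84) ÷ €14,547,225.60 = 67.8%.

67.8%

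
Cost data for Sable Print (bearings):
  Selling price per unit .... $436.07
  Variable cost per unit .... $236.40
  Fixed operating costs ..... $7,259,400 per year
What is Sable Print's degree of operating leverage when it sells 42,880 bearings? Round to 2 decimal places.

At 42,880 units, contribution = 42,880 × $199.67 = $8,561,849.60.
Operating income = contribution − fixed costs = $8,561,849.60 − $7,259,400 = $1,302,449.60.
So DOL = total CM / EBIT = $8,561,849.60 / $1,302,449.60 = 6.5737.

6.57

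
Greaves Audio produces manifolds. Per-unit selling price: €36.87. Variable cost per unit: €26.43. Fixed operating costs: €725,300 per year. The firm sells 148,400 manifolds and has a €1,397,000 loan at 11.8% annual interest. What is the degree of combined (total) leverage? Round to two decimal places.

2.35

Contribution at this volume is 148,400 × €10.44 = €1,549,296.00.
Subtracting fixed costs: EBIT = €1,549,296.00 − €725,300 = €823,996.00. Interest = €164,846.00.
DOL = €1,549,296.00 ÷ €823,996.00 = 1.8802; DFL = €823,996.00 ÷ €659,150.00 = 1.2501.
DCL = DOL × DFL = 1.8802 × 1.2501 = 2.3504.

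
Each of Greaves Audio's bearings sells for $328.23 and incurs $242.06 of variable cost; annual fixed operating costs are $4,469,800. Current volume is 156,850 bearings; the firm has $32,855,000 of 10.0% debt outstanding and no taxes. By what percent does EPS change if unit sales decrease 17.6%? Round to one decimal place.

-41.3%

Contribution at this volume is 156,850 × $86.17 = $13,515,764.50.
Operating income = contribution − fixed costs = $13,515,764.50 − $4,469,800 = $9,045,964.50.
After interest of $3,285,500.00, pre-tax earnings = $5,760,464.50.
Degree of combined leverage = contribution ÷ (EBIT − I) = $13,515,764.50 ÷ $5,760,464.50 = 2.3463.
%ΔEPS = DCL × %ΔSales = 2.3463 × -17.6% = -41.3%.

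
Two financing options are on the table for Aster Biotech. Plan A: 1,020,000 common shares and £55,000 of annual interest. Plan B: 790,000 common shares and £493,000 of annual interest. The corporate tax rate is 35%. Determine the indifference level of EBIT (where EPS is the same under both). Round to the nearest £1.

Set EPS_A = EPS_B: (EBIT − £55,000)(1 − 0.35) ÷ 1,020,000 = (EBIT − £493,000)(1 − 0.35) ÷ 790,000.
The (1 − t) factor cancels: (EBIT − 55,000) × 790,000 = (EBIT − 493,000) × 1,020,000.
Solving, EBIT = (493,000·1,020,000 − 55,000·790,000) / (1,020,000 − 790,000) = 459,410,000,000 / 230,000 = 1,997,434.78.

£1,997,435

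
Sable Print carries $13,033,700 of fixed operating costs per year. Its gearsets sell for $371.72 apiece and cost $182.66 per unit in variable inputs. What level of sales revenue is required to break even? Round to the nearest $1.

$25,626,187

CM per unit = $371.72 − $182.66 = $189.06; CM ratio = $189.06 / $371.72 = 0.5086.
Break-even sales = FC ÷ CM ratio = $13,033,700 × $371.72 / $189.06 = $25,626,187.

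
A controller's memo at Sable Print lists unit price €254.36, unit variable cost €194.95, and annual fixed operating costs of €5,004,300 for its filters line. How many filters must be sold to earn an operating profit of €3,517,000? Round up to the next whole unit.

Unit CM = price − variable cost = €254.36 − €194.95 = €59.41.
Need Q such that Q × €59.41 − €5,004,300 = €3,517,000, i.e. Q = €8,521,300 / €59.41 = 143,432.08 → 143,433.

143,433 filters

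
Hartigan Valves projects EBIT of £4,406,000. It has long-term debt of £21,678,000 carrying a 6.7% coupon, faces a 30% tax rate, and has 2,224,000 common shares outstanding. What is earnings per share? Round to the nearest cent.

£0.93

Interest = £1,452,426.00, so EBT = £4,406,000 − £1,452,426.00 = £2,953,574.00.
Net income = £2,953,574.00 × (1 − 0.30) = £2,067,501.80.
Per share: £2,067,501.80 / 2,224,000 shares = £0.93.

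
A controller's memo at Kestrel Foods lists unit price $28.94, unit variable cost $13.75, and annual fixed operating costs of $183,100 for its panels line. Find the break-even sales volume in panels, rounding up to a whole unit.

Unit CM = price − variable cost = $28.94 − $13.75 = $15.19.
Break-even Q = $183,100 / $15.19 = 12,053.98 → 12,054 panels.

12,054 panels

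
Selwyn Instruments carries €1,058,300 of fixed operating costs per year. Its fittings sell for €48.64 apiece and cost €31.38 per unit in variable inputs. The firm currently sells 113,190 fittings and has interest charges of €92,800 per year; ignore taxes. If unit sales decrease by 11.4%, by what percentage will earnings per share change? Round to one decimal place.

-27.8%

Contribution at this volume is 113,190 × €17.26 = €1,953,659.40.
EBIT = €1,953,659.40 − €1,058,300 = €895,359.40.
After interest of €92,800.00, pre-tax earnings = €802,559.40.
DCL = total CM / (EBIT − I) = €1,953,659.40 / €802,559.40 = 2.4343.
%ΔEPS = DCL × %ΔSales = 2.4343 × -11.4% = -27.8%.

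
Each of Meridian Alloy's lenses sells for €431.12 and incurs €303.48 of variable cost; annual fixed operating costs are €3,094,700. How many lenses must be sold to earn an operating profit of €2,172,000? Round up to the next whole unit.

Contribution margin per unit = €431.12 − €303.48 = €127.64.
Need Q such that Q × €127.64 − €3,094,700 = €2,172,000, i.e. Q = €5,266,700 / €127.64 = 41,262.14 → 41,263.

41,263 lenses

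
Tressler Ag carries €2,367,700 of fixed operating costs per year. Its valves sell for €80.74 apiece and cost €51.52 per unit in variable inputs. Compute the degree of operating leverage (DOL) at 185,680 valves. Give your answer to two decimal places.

1.77

Total contribution margin = 185,680 × €29.22 = €5,425,569.60.
EBIT = €5,425,569.60 − €2,367,700 = €3,057,869.60.
Degree of operating leverage = €5,425,569.60 / €3,057,869.60 = 1.7743.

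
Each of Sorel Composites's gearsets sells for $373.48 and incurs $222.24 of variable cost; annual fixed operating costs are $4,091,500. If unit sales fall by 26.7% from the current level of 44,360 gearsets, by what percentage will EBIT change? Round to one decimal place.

-68.4%

Contribution at this volume is 44,360 × $151.24 = $6,709,006.40.
Operating income = contribution − fixed costs = $6,709,006.40 − $4,091,500 = $2,617,506.40.
So DOL = total CM / EBIT = $6,709,006.40 / $2,617,506.40 = 2.5631.
%ΔEBIT = DOL × %ΔSales = 2.5631 × -26.7% = -68.4%.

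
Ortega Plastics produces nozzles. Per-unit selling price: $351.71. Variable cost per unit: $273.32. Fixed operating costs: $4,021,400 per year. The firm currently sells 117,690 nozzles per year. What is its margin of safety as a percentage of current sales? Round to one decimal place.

Unit CM = price − variable cost = $351.71 − $273.32 = $78.39. Break-even units = $4,021,400 ÷ $78.39 = 51,299.91; break-even revenue = 51,299.91 × $351.71 = $18,042,691.59.
Actual sales revenue = 117,690 × $351.71 = $41,392,749.90.
Margin of safety = ($41,392,749.90 − $18,042,691.59) ÷ $41,392,749.90 = 56.4%.

56.4%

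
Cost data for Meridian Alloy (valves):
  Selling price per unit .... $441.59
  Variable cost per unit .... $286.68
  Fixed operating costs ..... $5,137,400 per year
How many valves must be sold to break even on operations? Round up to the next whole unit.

33,164 valves

Each unit contributes $441.59 − $286.68 = $154.91.
Break-even volume = fixed costs ÷ CM per unit = $5,137,400 ÷ $154.91 = 33,163.77, so 33,164 valves.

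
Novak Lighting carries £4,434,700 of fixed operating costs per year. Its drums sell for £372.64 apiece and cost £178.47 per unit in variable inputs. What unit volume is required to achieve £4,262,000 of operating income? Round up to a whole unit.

Each unit contributes £372.64 − £178.47 = £194.17.
Units = (FC + target) / CM = (£4,434,700 + £4,262,000) / £194.17 = 44,789.10, so 44,790 drums.

44,790 drums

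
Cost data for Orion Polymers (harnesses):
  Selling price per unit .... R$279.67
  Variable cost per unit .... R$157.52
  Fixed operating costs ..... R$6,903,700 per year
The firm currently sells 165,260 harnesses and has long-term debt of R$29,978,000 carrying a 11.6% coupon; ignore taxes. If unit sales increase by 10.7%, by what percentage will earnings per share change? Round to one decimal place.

At 165,260 units, contribution = 165,260 × R$122.15 = R$20,186,509.00.
Operating income = contribution − fixed costs = R$20,186,509.00 − R$6,903,700 = R$13,282,809.00.
After interest of R$3,477,448.00, pre-tax earnings = R$9,805,361.00.
DCL = total CM / (EBIT − I) = R$20,186,509.00 / R$9,805,361.00 = 2.0587.
%ΔEPS = DCL × %ΔSales = 2.0587 × +10.7% = +22.0%.

+22.0%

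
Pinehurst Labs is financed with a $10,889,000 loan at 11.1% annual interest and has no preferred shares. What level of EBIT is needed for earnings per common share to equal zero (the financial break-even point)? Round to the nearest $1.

Annual interest = 11.1% × $10,889,000 = $1,208,679.00.
With no preferred dividends, EPS = 0 when EBIT exactly covers interest, so the financial break-even EBIT is $1,208,679.00.

$1,208,679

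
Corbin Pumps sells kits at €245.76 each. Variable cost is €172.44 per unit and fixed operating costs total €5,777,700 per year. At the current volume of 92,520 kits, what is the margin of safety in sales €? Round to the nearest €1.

€3,371,546

Contribution margin per unit = €245.76 − €172.44 = €73.32. Break-even units = €5,777,700 ÷ €73.32 = 78,801.15; break-even revenue = 78,801.15 × €245.76 = €19,366,169.56.
Actual sales revenue = 92,520 × €245.76 = €22,737,715.20.
Margin of safety = €22,737,715.20 − €19,366,169.56 = €3,371,546.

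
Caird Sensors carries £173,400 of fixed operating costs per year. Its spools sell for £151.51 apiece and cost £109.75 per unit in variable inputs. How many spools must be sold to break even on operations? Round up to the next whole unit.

4,153 spools

Contribution margin per unit = £151.51 − £109.75 = £41.76.
Units to break even: £173,400 ÷ £41.76 = 4,152.30, rounded up to 4,153.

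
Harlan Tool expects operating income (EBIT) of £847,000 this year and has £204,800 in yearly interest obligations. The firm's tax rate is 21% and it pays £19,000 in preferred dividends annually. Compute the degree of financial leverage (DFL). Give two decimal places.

1.37

Annual interest charges come to £204,800.00.
Pre-tax preferred-dividend burden = £19,000 ÷ (1 − 0.21) = £24,050.63.
DFL = EBIT ÷ [EBIT − I − D_p/(1−t)] = £847,000 ÷ [£847,000 − £204,800.00 − £24,050.63] = £847,000 ÷ £618,149.37 = 1.3702.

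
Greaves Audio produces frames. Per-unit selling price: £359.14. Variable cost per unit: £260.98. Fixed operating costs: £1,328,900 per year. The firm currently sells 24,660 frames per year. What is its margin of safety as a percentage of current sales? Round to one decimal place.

45.1%

Each unit contributes £359.14 − £260.98 = £98.16. Break-even units = £1,328,900 ÷ £98.16 = 13,538.10; break-even revenue = 13,538.10 × £359.14 = £4,862,073.61.
Current sales = 24,660 × £359.14 = £8,856,392.40.
Margin of safety = (£8,856,392.40 − £4,862,073.61) ÷ £8,856,392.40 = 45.1%.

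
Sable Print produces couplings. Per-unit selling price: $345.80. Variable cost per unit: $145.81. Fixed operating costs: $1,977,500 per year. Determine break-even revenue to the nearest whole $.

$3,419,268

Contribution margin per unit = $345.80 − $145.81 = $199.99, a CM ratio of $199.99 ÷ $345.80 = 0.5783.
Break-even sales = FC ÷ CM ratio = $1,977,500 × $345.80 / $199.99 = $3,419,268.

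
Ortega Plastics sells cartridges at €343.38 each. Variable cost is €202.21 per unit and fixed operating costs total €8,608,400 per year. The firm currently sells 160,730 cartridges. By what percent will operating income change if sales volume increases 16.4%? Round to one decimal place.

+26.4%

At 160,730 units, contribution = 160,730 × €141.17 = €22,690,254.10.
EBIT = €22,690,254.10 − €8,608,400 = €14,081,854.10.
Degree of operating leverage = €22,690,254.10 / €14,081,854.10 = 1.6113.
Operating income changes by 1.6113 × +16.4% = +26.4%.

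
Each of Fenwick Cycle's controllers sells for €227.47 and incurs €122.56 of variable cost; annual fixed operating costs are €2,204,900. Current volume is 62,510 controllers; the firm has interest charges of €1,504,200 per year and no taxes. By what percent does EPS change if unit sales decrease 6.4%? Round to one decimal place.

Contribution at this volume is 62,510 × €104.91 = €6,557,924.10.
EBIT = €6,557,924.10 − €2,204,900 = €4,353,024.10.
After interest of €1,504,200.00, pre-tax earnings = €2,848,824.10.
Degree of combined leverage = contribution ÷ (EBIT − I) = €6,557,924.10 ÷ €2,848,824.10 = 2.3020.
%ΔEPS = DCL × %ΔSales = 2.3020 × -6.4% = -14.7%.

-14.7%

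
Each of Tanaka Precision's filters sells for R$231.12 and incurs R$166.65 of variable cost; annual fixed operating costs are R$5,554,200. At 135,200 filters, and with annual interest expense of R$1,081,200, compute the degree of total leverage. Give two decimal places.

4.19

At 135,200 units, contribution = 135,200 × R$64.47 = R$8,716,344.00.
EBIT = R$8,716,344.00 − R$5,554,200 = R$3,162,144.00. Interest = R$1,081,200.00.
DOL = R$8,716,344.00 ÷ R$3,162,144.00 = 2.7565; DFL = R$3,162,144.00 ÷ R$2,080,944.00 = 1.5196.
DCL = DOL × DFL = 2.7565 × 1.5196 = 4.1888.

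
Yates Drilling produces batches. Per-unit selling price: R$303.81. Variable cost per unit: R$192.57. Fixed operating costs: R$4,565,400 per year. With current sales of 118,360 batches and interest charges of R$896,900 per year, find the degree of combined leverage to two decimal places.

At 118,360 units, contribution = 118,360 × R$111.24 = R$13,166,366.40.
Operating income = contribution − fixed costs = R$13,166,366.40 − R$4,565,400 = R$8,600,966.40. Interest = R$896,900.00.
DOL = R$13,166,366.40 ÷ R$8,600,966.40 = 1.5308; DFL = R$8,600,966.40 ÷ R$7,704,066.40 = 1.1164.
DCL = DOL × DFL = 1.5308 × 1.1164 = 1.7090.

1.71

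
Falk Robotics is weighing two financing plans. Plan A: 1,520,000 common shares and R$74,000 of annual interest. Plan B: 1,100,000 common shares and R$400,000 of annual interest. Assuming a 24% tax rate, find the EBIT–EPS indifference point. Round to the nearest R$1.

At indifference, (EBIT − 74,000)(1 − t)/1,520,000 = (EBIT − 400,000)(1 − t)/1,100,000.
Cancelling (1 − t) and cross-multiplying: 1,100,000·(EBIT − 74,000) = 1,520,000·(EBIT − 400,000).
Solving, EBIT = (400,000·1,520,000 − 74,000·1,100,000) / (1,520,000 − 1,100,000) = 526,600,000,000 / 420,000 = 1,253,809.52.

R$1,253,810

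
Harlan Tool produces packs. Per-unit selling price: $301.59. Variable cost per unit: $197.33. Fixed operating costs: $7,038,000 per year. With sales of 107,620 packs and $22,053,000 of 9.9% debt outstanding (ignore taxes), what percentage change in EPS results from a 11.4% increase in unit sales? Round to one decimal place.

Contribution at this volume is 107,620 × $104.26 = $11,220,461.20.
Subtracting fixed costs: EBIT = $11,220,461.20 − $7,038,000 = $4,182,461.20.
After interest of $2,183,247.00, pre-tax earnings = $1,999,214.20.
Degree of combined leverage = contribution ÷ (EBIT − I) = $11,220,461.20 ÷ $1,999,214.20 = 5.6124.
EPS therefore changes by 5.6124 × (+11.4%) = +64.0%.

+64.0%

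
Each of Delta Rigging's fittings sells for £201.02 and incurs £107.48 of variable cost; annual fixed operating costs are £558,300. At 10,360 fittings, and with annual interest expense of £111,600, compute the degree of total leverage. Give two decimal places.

Total contribution margin = 10,360 × £93.54 = £969,074.40.
EBIT = £969,074.40 − £558,300 = £410,774.40. Interest = £111,600.00, so EBIT − I = £299,174.40.
Degree of total leverage = total CM / (EBIT − interest) = £969,074.40 / £299,174.40 = 3.2392.

3.24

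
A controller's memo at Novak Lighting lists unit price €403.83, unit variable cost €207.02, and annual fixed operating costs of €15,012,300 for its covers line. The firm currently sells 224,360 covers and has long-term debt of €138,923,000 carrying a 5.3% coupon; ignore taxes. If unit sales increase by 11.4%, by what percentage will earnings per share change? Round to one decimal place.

+23.1%

Contribution at this volume is 224,360 × €196.81 = €44,156,291.60.
Operating income = contribution − fixed costs = €44,156,291.60 − €15,012,300 = €29,143,991.60.
Interest = €7,362,919.00, so EBIT − I = €21,781,072.60.
Degree of combined leverage = contribution ÷ (EBIT − I) = €44,156,291.60 ÷ €21,781,072.60 = 2.0273.
EPS therefore changes by 2.0273 × (+11.4%) = +23.1%.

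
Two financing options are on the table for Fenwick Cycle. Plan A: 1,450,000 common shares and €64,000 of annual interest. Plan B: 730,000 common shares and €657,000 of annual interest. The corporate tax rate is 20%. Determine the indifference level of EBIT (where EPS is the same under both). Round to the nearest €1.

€1,258,236

At indifference, (EBIT − 64,000)(1 − t)/1,450,000 = (EBIT − 657,000)(1 − t)/730,000.
The (1 − t) factor cancels: (EBIT − 64,000) × 730,000 = (EBIT − 657,000) × 1,450,000.
EBIT × (1,450,000 − 730,000) = 657,000 × 1,450,000 − 64,000 × 730,000 = 905,930,000,000, so EBIT = 905,930,000,000 ÷ 720,000 = 1,258,236.11.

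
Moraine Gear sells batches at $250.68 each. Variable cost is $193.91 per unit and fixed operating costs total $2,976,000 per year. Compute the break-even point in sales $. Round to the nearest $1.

$13,141,160

Contribution margin per unit = $250.68 − $193.91 = $56.77, a CM ratio of $56.77 ÷ $250.68 = 0.2265.
Break-even sales = FC ÷ CM ratio = $2,976,000 × $250.68 / $56.77 = $13,141,160.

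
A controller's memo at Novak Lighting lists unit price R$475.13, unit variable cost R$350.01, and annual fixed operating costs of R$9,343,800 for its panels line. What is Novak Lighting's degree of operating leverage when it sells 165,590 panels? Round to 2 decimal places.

Total contribution margin = 165,590 × R$125.12 = R$20,718,620.80.
Operating income = contribution − fixed costs = R$20,718,620.80 − R$9,343,800 = R$11,374,820.80.
So DOL = total CM / EBIT = R$20,718,620.80 / R$11,374,820.80 = 1.8214.

1.82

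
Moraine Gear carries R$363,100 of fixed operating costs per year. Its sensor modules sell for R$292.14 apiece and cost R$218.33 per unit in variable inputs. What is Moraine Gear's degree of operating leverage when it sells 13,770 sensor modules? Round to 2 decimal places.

1.56

Contribution at this volume is 13,770 × R$73.81 = R$1,016,363.70.
EBIT = R$1,016,363.70 − R$363,100 = R$653,263.70.
Degree of operating leverage = R$1,016,363.70 / R$653,263.70 = 1.5558.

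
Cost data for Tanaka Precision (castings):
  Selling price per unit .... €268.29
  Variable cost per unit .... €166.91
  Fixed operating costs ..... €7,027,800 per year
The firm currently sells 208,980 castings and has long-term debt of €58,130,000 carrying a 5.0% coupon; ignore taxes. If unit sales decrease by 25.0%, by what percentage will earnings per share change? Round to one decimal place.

-47.1%

Contribution at this volume is 208,980 × €101.38 = €21,186,392.40.
Subtracting fixed costs: EBIT = €21,186,392.40 − €7,027,800 = €14,158,592.40.
After interest of €2,906,500.00, pre-tax earnings = €11,252,092.40.
Degree of combined leverage = contribution ÷ (EBIT − I) = €21,186,392.40 ÷ €11,252,092.40 = 1.8829.
EPS therefore changes by 1.8829 × (-25.0%) = -47.1%.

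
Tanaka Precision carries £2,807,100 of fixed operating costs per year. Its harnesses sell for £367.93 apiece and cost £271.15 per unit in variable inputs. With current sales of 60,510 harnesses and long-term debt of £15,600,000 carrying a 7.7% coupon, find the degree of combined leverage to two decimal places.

3.17

Contribution at this volume is 60,510 × £96.78 = £5,856,157.80.
Operating income = contribution − fixed costs = £5,856,157.80 − £2,807,100 = £3,049,057.80. Interest = £1,201,200.00, so EBIT − I = £1,847,857.80.
DCL = contribution ÷ (EBIT − I) = £5,856,157.80 ÷ £1,847,857.80 = 3.1692.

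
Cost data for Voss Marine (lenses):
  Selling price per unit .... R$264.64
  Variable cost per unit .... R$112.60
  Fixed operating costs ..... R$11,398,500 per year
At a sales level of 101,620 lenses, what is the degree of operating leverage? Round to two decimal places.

3.81

At 101,620 units, contribution = 101,620 × R$152.04 = R$15,450,304.80.
Subtracting fixed costs: EBIT = R$15,450,304.80 − R$11,398,500 = R$4,051,804.80.
DOL = contribution ÷ EBIT = R$15,450,304.80 ÷ R$4,051,804.80 = 3.8132.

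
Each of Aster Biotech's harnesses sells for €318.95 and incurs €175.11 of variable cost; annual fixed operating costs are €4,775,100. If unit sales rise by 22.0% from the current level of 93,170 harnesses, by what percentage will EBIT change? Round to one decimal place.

At 93,170 units, contribution = 93,170 × €143.84 = €13,401,572.80.
EBIT = €13,401,572.80 − €4,775,100 = €8,626,472.80.
So DOL = total CM / EBIT = €13,401,572.80 / €8,626,472.80 = 1.5535.
So EBIT moves 1.5535 × (+22.0%) = +34.2%.

+34.2%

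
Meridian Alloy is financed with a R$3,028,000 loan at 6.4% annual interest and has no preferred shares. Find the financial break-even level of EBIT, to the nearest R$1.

Annual interest = 6.4% × R$3,028,000 = R$193,792.00.
Without preferred stock the financial break-even is simply EBIT = interest = R$193,792.00.

R$193,792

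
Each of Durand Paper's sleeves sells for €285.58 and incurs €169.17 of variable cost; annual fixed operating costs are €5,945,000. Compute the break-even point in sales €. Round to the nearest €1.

Contribution margin per unit = €285.58 − €169.17 = €116.41, a CM ratio of €116.41 ÷ €285.58 = 0.4076.
Break-even revenue = fixed costs × price ÷ CM = €5,945,000 × €285.58 ÷ €116.41 = €14,584,427.

€14,584,427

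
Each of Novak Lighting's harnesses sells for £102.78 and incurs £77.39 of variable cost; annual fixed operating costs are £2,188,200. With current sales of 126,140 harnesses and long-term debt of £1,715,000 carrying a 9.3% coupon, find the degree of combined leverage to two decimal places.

3.75

Contribution at this volume is 126,140 × £25.39 = £3,202,694.60.
EBIT = £3,202,694.60 − £2,188,200 = £1,014,494.60. Interest = £159,495.00.
DOL = £3,202,694.60 ÷ £1,014,494.60 = 3.1569; DFL = £1,014,494.60 ÷ £854,999.60 = 1.1865.
Combined leverage = 3.1569 × 1.1865 = 3.7457.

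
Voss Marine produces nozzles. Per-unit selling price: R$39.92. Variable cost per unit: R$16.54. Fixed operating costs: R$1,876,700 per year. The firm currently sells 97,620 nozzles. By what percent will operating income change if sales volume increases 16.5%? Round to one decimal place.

+92.8%

Total contribution margin = 97,620 × R$23.38 = R$2,282,355.60.
Operating income = contribution − fixed costs = R$2,282,355.60 − R$1,876,700 = R$405,655.60.
Degree of operating leverage = R$2,282,355.60 / R$405,655.60 = 5.6263.
%ΔEBIT = DOL × %ΔSales = 5.6263 × +16.5% = +92.8%.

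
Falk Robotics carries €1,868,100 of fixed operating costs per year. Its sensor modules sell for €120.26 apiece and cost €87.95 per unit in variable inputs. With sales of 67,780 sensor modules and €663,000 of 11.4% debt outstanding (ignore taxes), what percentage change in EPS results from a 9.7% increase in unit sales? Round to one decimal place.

Contribution at this volume is 67,780 × €32.31 = €2,189,971.80.
Subtracting fixed costs: EBIT = €2,189,971.80 − €1,868,100 = €321,871.80.
Interest = €75,582.00, so EBIT − I = €246,289.80.
DCL = total CM / (EBIT − I) = €2,189,971.80 / €246,289.80 = 8.8918.
EPS therefore changes by 8.8918 × (+9.7%) = +86.3%.

+86.3%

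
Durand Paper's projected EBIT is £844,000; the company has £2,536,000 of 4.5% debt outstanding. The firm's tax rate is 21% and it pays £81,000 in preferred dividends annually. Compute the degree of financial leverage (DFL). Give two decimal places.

Interest = £114,120.00.
Pre-tax preferred-dividend burden = £81,000 ÷ (1 − 0.21) = £102,531.65.
DFL = EBIT ÷ [EBIT − I − D_p/(1−t)] = £844,000 ÷ [£844,000 − £114,120.00 − £102,531.65] = £844,000 ÷ £627,348.35 = 1.3453.

1.35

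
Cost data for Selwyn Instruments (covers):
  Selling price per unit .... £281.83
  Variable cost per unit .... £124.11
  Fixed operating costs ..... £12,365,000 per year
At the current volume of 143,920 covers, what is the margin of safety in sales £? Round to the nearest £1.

£18,465,945

Unit CM = price − variable cost = £281.83 − £124.11 = £157.72. Break-even units = £12,365,000 ÷ £157.72 = 78,398.43; break-even revenue = 78,398.43 × £281.83 = £22,095,028.85.
Actual sales revenue = 143,920 × £281.83 = £40,560,973.60.
Margin of safety = £40,560,973.60 − £22,095,028.85 = £18,465,945.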